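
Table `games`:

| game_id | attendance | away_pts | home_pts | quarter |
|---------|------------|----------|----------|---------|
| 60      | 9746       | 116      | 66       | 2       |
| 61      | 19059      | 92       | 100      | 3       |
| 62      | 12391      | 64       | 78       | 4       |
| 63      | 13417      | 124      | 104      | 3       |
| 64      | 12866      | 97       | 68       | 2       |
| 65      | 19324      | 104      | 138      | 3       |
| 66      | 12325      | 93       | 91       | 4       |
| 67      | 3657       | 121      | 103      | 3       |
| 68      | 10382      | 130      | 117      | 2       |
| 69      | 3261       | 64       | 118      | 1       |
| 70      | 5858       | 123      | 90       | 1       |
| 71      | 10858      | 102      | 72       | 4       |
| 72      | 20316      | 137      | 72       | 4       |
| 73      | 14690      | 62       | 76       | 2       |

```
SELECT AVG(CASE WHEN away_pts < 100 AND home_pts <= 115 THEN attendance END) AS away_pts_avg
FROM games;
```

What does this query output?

14266.2

game_id=60: ✗
game_id=61: ✓ → 19059
game_id=62: ✓ → 12391
game_id=63: ✗
game_id=64: ✓ → 12866
game_id=65: ✗
game_id=66: ✓ → 12325
game_id=67: ✗
game_id=68: ✗
game_id=69: ✗
game_id=70: ✗
game_id=71: ✗
game_id=72: ✗
game_id=73: ✓ → 14690
away_pts_avg = (19059 + 12391 + 12866 + 12325 + 14690) / 5 = 14266.2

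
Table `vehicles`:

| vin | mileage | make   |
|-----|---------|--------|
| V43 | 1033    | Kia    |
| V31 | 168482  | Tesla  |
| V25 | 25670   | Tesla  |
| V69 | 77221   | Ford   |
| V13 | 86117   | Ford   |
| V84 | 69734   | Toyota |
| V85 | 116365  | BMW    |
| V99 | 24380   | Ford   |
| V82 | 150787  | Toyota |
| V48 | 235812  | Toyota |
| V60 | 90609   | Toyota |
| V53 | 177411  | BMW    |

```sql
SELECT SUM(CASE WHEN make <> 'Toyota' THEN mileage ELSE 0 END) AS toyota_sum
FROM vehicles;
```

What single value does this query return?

vin=V43: ✓ → 1033
vin=V31: ✓ → 168482
vin=V25: ✓ → 25670
vin=V69: ✓ → 77221
vin=V13: ✓ → 86117
vin=V84: ✗
vin=V85: ✓ → 116365
vin=V99: ✓ → 24380
vin=V82: ✗
vin=V48: ✗
vin=V60: ✗
vin=V53: ✓ → 177411
toyota_sum = 1033 + 168482 + 25670 + 77221 + 86117 + 116365 + 24380 + 177411 = 676679

676679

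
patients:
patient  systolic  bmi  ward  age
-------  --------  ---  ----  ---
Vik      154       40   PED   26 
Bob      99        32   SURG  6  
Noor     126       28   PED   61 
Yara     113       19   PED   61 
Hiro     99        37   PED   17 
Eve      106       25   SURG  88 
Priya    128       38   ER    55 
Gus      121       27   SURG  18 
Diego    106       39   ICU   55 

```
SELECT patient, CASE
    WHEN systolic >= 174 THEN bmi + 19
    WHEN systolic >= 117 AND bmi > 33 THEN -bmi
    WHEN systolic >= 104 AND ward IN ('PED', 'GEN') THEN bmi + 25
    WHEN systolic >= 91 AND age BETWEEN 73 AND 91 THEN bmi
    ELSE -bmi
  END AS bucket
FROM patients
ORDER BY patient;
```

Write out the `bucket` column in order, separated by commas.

-32, -39, 25, -27, -37, 53, -38, -40, 44

patient=Bob: ELSE → -32
patient=Diego: ELSE → -39
patient=Eve: systolic >= 91 AND age BETWEEN 73 AND 91 → 25
patient=Gus: ELSE → -27
patient=Hiro: ELSE → -37
patient=Noor: systolic >= 104 AND ward IN ('PED', 'GEN') → 53
patient=Priya: systolic >= 117 AND bmi > 33 → -38
patient=Vik: systolic >= 117 AND bmi > 33 → -40
patient=Yara: systolic >= 104 AND ward IN ('PED', 'GEN') → 44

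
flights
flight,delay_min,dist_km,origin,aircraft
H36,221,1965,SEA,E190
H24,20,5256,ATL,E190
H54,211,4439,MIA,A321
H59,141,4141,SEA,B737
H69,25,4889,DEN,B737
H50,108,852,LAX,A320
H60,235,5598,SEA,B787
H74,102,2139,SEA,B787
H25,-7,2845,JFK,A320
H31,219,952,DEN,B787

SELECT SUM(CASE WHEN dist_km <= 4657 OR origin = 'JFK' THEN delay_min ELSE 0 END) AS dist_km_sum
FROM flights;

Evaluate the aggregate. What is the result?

flight=H36: ✓ → 221
flight=H24: ✗
flight=H54: ✓ → 211
flight=H59: ✓ → 141
flight=H69: ✗
flight=H50: ✓ → 108
flight=H60: ✗
flight=H74: ✓ → 102
flight=H25: ✓ → -7
flight=H31: ✓ → 219
dist_km_sum = 221 + 211 + 141 + 108 + 102 + -7 + 219 = 995

995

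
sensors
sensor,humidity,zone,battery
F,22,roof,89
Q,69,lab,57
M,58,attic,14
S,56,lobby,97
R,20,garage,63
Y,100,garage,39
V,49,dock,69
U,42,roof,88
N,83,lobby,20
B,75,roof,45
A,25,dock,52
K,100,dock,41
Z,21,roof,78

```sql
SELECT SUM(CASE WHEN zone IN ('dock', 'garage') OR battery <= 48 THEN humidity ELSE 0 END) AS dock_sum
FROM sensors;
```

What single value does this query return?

510

sensor=F: ✗
sensor=Q: ✗
sensor=M: ✓ → 58
sensor=S: ✗
sensor=R: ✓ → 20
sensor=Y: ✓ → 100
sensor=V: ✓ → 49
sensor=U: ✗
sensor=N: ✓ → 83
sensor=B: ✓ → 75
sensor=A: ✓ → 25
sensor=K: ✓ → 100
sensor=Z: ✗
dock_sum = 58 + 20 + 100 + 49 + 83 + 75 + 25 + 100 = 510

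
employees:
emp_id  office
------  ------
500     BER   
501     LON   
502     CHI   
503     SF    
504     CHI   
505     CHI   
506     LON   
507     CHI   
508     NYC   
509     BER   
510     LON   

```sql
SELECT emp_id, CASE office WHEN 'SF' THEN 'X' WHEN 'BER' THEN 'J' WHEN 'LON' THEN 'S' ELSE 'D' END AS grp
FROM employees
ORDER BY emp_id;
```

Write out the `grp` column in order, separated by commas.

emp_id=500: office='BER' → J
emp_id=501: office='LON' → S
emp_id=502: ELSE → D
emp_id=503: office='SF' → X
emp_id=504: ELSE → D
emp_id=505: ELSE → D
emp_id=506: office='LON' → S
emp_id=507: ELSE → D
emp_id=508: ELSE → D
emp_id=509: office='BER' → J
emp_id=510: office='LON' → S

J, S, D, X, D, D, S, D, D, J, S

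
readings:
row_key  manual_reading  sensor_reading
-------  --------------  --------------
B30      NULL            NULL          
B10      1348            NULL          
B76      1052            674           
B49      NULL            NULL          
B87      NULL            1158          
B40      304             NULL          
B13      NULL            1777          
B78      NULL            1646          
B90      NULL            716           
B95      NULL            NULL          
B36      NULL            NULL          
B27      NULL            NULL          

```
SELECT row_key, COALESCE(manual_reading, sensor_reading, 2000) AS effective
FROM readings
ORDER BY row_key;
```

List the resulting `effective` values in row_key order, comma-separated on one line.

1348, 1777, 2000, 2000, 2000, 304, 2000, 1052, 1646, 1158, 716, 2000

row_key=B10: manual_reading=1348 → 1348
row_key=B13: manual_reading=NULL, sensor_reading=1777 → 1777
row_key=B27: manual_reading=NULL, sensor_reading=NULL, → literal 2000 → 2000
row_key=B30: manual_reading=NULL, sensor_reading=NULL, → literal 2000 → 2000
row_key=B36: manual_reading=NULL, sensor_reading=NULL, → literal 2000 → 2000
row_key=B40: manual_reading=304 → 304
row_key=B49: manual_reading=NULL, sensor_reading=NULL, → literal 2000 → 2000
row_key=B76: manual_reading=1052 → 1052
row_key=B78: manual_reading=NULL, sensor_reading=1646 → 1646
row_key=B87: manual_reading=NULL, sensor_reading=1158 → 1158
row_key=B90: manual_reading=NULL, sensor_reading=716 → 716
row_key=B95: manual_reading=NULL, sensor_reading=NULL, → literal 2000 → 2000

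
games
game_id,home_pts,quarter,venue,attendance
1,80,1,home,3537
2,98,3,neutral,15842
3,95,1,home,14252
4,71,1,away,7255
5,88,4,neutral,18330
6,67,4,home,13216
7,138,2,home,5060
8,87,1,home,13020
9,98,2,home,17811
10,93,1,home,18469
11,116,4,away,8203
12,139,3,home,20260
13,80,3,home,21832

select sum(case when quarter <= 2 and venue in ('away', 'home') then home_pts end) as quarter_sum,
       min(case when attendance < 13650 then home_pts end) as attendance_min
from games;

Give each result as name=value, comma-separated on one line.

quarter_sum=662, attendance_min=67

[quarter_sum: quarter <= 2 and venue in ('away', 'home')]
game_id=1: ✓ → 80
game_id=2: ✗
game_id=3: ✓ → 95
game_id=4: ✓ → 71
game_id=5: ✗
game_id=6: ✗
game_id=7: ✓ → 138
game_id=8: ✓ → 87
game_id=9: ✓ → 98
game_id=10: ✓ → 93
game_id=11: ✗
game_id=12: ✗
game_id=13: ✗
quarter_sum = 80 + 95 + 71 + 138 + 87 + 98 + 93 = 662
—
[attendance_min: attendance < 13650]
game_id=1: ✓ → 80
game_id=2: ✗
game_id=3: ✗
game_id=4: ✓ → 71
game_id=5: ✗
game_id=6: ✓ → 67
game_id=7: ✓ → 138
game_id=8: ✓ → 87
game_id=9: ✗
game_id=10: ✗
game_id=11: ✓ → 116
game_id=12: ✗
game_id=13: ✗
attendance_min = MIN(80, 71, 67, 138, 87, 116) = 67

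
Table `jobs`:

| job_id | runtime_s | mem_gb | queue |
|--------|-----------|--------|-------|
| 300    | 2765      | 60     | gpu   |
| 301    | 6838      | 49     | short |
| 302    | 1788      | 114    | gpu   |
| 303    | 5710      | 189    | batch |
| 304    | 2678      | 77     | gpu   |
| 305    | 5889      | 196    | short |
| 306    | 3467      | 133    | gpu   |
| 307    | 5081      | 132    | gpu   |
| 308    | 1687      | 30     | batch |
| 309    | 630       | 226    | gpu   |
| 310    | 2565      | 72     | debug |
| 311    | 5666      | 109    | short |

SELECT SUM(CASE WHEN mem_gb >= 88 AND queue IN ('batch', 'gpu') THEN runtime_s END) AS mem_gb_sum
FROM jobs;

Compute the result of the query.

16676

job_id=300: ✗
job_id=301: ✗
job_id=302: ✓ → 1788
job_id=303: ✓ → 5710
job_id=304: ✗
job_id=305: ✗
job_id=306: ✓ → 3467
job_id=307: ✓ → 5081
job_id=308: ✗
job_id=309: ✓ → 630
job_id=310: ✗
job_id=311: ✗
mem_gb_sum = 1788 + 5710 + 3467 + 5081 + 630 = 16676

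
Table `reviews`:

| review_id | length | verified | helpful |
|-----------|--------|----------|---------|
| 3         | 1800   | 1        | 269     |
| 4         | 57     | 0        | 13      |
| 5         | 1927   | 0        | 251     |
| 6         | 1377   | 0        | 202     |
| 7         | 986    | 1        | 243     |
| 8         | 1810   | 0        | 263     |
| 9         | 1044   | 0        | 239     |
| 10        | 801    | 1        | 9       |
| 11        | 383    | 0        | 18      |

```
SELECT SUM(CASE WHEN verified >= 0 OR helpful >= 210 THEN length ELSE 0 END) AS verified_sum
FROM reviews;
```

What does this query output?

review_id=3: ✓ → 1800
review_id=4: ✓ → 57
review_id=5: ✓ → 1927
review_id=6: ✓ → 1377
review_id=7: ✓ → 986
review_id=8: ✓ → 1810
review_id=9: ✓ → 1044
review_id=10: ✓ → 801
review_id=11: ✓ → 383
verified_sum = 1800 + 57 + 1927 + 1377 + 986 + 1810 + 1044 + 801 + 383 = 10185

10185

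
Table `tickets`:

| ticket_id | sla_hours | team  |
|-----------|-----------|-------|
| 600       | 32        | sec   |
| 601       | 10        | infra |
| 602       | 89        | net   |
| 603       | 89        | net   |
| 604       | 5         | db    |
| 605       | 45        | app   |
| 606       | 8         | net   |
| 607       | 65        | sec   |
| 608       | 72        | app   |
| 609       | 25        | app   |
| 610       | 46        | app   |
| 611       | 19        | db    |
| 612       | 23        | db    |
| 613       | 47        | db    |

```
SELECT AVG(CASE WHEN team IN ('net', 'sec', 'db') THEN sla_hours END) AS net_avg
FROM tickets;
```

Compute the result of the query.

ticket_id=600: ✓ → 32
ticket_id=601: ✗
ticket_id=602: ✓ → 89
ticket_id=603: ✓ → 89
ticket_id=604: ✓ → 5
ticket_id=605: ✗
ticket_id=606: ✓ → 8
ticket_id=607: ✓ → 65
ticket_id=608: ✗
ticket_id=609: ✗
ticket_id=610: ✗
ticket_id=611: ✓ → 19
ticket_id=612: ✓ → 23
ticket_id=613: ✓ → 47
net_avg = (32 + 89 + 89 + 5 + 8 + 65 + 19 + 23 + 47) / 9 = 41.8888888889

41.8888888889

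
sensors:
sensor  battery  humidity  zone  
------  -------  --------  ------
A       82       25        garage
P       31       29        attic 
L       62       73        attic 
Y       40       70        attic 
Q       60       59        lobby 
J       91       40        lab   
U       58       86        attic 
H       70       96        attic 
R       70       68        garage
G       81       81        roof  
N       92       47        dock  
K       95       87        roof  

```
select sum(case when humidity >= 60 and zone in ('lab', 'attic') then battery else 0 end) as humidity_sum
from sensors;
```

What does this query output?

230

sensor=A: ✗
sensor=P: ✗
sensor=L: ✓ → 62
sensor=Y: ✓ → 40
sensor=Q: ✗
sensor=J: ✗
sensor=U: ✓ → 58
sensor=H: ✓ → 70
sensor=R: ✗
sensor=G: ✗
sensor=N: ✗
sensor=K: ✗
humidity_sum = 62 + 40 + 58 + 70 = 230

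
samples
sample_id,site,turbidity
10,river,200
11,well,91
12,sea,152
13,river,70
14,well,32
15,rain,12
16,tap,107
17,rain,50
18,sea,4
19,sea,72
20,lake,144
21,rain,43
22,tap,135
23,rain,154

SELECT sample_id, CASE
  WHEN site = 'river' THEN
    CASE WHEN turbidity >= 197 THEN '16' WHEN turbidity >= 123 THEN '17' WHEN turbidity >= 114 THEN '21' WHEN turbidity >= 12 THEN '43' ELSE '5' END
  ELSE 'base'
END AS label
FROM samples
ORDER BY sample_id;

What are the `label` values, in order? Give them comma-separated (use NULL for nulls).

sample_id=10: site='river' → inner[turbidity >= 197] → 16
sample_id=11: site='well' → outer ELSE → base
sample_id=12: site='sea' → outer ELSE → base
sample_id=13: site='river' → inner[turbidity >= 12] → 43
sample_id=14: site='well' → outer ELSE → base
sample_id=15: site='rain' → outer ELSE → base
sample_id=16: site='tap' → outer ELSE → base
sample_id=17: site='rain' → outer ELSE → base
sample_id=18: site='sea' → outer ELSE → base
sample_id=19: site='sea' → outer ELSE → base
sample_id=20: site='lake' → outer ELSE → base
sample_id=21: site='rain' → outer ELSE → base
sample_id=22: site='tap' → outer ELSE → base
sample_id=23: site='rain' → outer ELSE → base

16, base, base, 43, base, base, base, base, base, base, base, base, base, base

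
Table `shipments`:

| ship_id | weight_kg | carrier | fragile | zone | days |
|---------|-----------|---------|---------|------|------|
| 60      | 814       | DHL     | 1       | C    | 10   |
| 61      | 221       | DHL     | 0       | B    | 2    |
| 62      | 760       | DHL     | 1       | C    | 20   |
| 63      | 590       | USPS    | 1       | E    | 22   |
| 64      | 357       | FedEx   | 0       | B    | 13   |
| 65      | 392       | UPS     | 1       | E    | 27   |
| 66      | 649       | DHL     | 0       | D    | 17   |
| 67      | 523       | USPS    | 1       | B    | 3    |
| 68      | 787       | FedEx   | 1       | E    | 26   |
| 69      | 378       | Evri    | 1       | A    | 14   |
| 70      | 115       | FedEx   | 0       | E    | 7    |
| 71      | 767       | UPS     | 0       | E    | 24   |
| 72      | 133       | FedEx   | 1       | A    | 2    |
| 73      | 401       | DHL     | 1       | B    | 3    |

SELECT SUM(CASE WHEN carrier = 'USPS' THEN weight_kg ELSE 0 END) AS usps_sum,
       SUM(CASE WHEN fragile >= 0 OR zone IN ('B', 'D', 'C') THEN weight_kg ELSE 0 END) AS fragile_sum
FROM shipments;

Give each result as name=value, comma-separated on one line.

[usps_sum: carrier = 'USPS']
ship_id=60: ✗
ship_id=61: ✗
ship_id=62: ✗
ship_id=63: ✓ → 590
ship_id=64: ✗
ship_id=65: ✗
ship_id=66: ✗
ship_id=67: ✓ → 523
ship_id=68: ✗
ship_id=69: ✗
ship_id=70: ✗
ship_id=71: ✗
ship_id=72: ✗
ship_id=73: ✗
usps_sum = 590 + 523 = 1113
—
[fragile_sum: fragile >= 0 OR zone IN ('B', 'D', 'C')]
ship_id=60: ✓ → 814
ship_id=61: ✓ → 221
ship_id=62: ✓ → 760
ship_id=63: ✓ → 590
ship_id=64: ✓ → 357
ship_id=65: ✓ → 392
ship_id=66: ✓ → 649
ship_id=67: ✓ → 523
ship_id=68: ✓ → 787
ship_id=69: ✓ → 378
ship_id=70: ✓ → 115
ship_id=71: ✓ → 767
ship_id=72: ✓ → 133
ship_id=73: ✓ → 401
fragile_sum = 814 + 221 + 760 + 590 + 357 + 392 + 649 + 523 + 787 + 378 + 115 + 767 + 133 + 401 = 6887

usps_sum=1113, fragile_sum=6887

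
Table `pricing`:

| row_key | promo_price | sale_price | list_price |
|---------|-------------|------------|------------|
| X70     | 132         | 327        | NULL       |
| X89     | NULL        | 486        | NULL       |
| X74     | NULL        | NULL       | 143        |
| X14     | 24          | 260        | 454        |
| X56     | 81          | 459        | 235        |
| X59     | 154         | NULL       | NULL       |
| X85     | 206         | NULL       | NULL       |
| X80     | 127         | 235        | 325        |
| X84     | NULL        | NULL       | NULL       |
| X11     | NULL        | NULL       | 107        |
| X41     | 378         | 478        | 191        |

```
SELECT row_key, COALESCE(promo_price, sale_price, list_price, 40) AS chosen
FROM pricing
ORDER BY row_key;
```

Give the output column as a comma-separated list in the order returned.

107, 24, 378, 81, 154, 132, 143, 127, 40, 206, 486

row_key=X11: promo_price=NULL, sale_price=NULL, list_price=107 → 107
row_key=X14: promo_price=24 → 24
row_key=X41: promo_price=378 → 378
row_key=X56: promo_price=81 → 81
row_key=X59: promo_price=154 → 154
row_key=X70: promo_price=132 → 132
row_key=X74: promo_price=NULL, sale_price=NULL, list_price=143 → 143
row_key=X80: promo_price=127 → 127
row_key=X84: promo_price=NULL, sale_price=NULL, list_price=NULL, → literal 40 → 40
row_key=X85: promo_price=206 → 206
row_key=X89: promo_price=NULL, sale_price=486 → 486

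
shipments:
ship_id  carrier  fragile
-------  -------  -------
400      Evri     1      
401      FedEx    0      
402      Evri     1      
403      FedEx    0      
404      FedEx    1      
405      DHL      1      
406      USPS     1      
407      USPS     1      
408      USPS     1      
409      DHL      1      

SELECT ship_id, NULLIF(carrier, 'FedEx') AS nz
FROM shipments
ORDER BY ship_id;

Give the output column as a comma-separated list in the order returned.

ship_id=400: carrier=Evri vs FedEx: differ → Evri
ship_id=401: carrier=FedEx vs FedEx: equal → NULL
ship_id=402: carrier=Evri vs FedEx: differ → Evri
ship_id=403: carrier=FedEx vs FedEx: equal → NULL
ship_id=404: carrier=FedEx vs FedEx: equal → NULL
ship_id=405: carrier=DHL vs FedEx: differ → DHL
ship_id=406: carrier=USPS vs FedEx: differ → USPS
ship_id=407: carrier=USPS vs FedEx: differ → USPS
ship_id=408: carrier=USPS vs FedEx: differ → USPS
ship_id=409: carrier=DHL vs FedEx: differ → DHL

Evri, NULL, Evri, NULL, NULL, DHL, USPS, USPS, USPS, DHL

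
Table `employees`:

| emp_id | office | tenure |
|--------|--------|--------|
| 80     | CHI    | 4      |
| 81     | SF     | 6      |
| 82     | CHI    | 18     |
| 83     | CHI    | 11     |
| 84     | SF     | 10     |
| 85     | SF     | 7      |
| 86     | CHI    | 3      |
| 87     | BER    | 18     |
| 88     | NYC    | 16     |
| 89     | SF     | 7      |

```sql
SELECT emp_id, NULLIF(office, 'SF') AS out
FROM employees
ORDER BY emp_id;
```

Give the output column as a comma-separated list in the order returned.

CHI, NULL, CHI, CHI, NULL, NULL, CHI, BER, NYC, NULL

emp_id=80: office=CHI vs SF: differ → CHI
emp_id=81: office=SF vs SF: equal → NULL
emp_id=82: office=CHI vs SF: differ → CHI
emp_id=83: office=CHI vs SF: differ → CHI
emp_id=84: office=SF vs SF: equal → NULL
emp_id=85: office=SF vs SF: equal → NULL
emp_id=86: office=CHI vs SF: differ → CHI
emp_id=87: office=BER vs SF: differ → BER
emp_id=88: office=NYC vs SF: differ → NYC
emp_id=89: office=SF vs SF: equal → NULL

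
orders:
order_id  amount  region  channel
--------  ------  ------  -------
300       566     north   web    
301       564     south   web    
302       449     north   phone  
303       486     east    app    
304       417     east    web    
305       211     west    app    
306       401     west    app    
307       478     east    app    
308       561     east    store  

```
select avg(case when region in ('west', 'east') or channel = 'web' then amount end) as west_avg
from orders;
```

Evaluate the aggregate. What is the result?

order_id=300: ✓ → 566
order_id=301: ✓ → 564
order_id=302: ✗
order_id=303: ✓ → 486
order_id=304: ✓ → 417
order_id=305: ✓ → 211
order_id=306: ✓ → 401
order_id=307: ✓ → 478
order_id=308: ✓ → 561
west_avg = (566 + 564 + 486 + 417 + 211 + 401 + 478 + 561) / 8 = 460.5

460.5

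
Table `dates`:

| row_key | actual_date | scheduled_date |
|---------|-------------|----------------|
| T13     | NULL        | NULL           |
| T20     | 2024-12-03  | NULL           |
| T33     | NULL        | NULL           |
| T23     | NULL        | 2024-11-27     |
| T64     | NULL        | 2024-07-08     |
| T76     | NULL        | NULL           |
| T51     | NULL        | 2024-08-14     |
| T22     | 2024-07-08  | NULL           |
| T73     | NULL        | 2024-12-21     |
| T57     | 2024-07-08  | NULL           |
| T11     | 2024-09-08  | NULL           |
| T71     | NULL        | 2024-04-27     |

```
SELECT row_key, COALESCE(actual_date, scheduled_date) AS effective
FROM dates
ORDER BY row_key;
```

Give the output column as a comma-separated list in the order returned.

row_key=T11: actual_date=2024-09-08 → 2024-09-08
row_key=T13: actual_date=NULL, scheduled_date=NULL (all NULL) → NULL
row_key=T20: actual_date=2024-12-03 → 2024-12-03
row_key=T22: actual_date=2024-07-08 → 2024-07-08
row_key=T23: actual_date=NULL, scheduled_date=2024-11-27 → 2024-11-27
row_key=T33: actual_date=NULL, scheduled_date=NULL (all NULL) → NULL
row_key=T51: actual_date=NULL, scheduled_date=2024-08-14 → 2024-08-14
row_key=T57: actual_date=2024-07-08 → 2024-07-08
row_key=T64: actual_date=NULL, scheduled_date=2024-07-08 → 2024-07-08
row_key=T71: actual_date=NULL, scheduled_date=2024-04-27 → 2024-04-27
row_key=T73: actual_date=NULL, scheduled_date=2024-12-21 → 2024-12-21
row_key=T76: actual_date=NULL, scheduled_date=NULL (all NULL) → NULL

2024-09-08, NULL, 2024-12-03, 2024-07-08, 2024-11-27, NULL, 2024-08-14, 2024-07-08, 2024-07-08, 2024-04-27, 2024-12-21, NULL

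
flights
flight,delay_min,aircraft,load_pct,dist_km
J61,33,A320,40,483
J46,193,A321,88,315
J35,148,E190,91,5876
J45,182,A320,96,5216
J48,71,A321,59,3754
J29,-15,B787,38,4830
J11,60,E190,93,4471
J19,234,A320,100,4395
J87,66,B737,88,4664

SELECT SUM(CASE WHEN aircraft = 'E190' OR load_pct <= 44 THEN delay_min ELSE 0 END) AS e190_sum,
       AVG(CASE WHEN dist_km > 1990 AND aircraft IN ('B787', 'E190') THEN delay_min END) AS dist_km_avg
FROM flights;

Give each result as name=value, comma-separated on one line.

e190_sum=226, dist_km_avg=64.3333333333

[e190_sum: aircraft = 'E190' OR load_pct <= 44]
flight=J61: ✓ → 33
flight=J46: ✗
flight=J35: ✓ → 148
flight=J45: ✗
flight=J48: ✗
flight=J29: ✓ → -15
flight=J11: ✓ → 60
flight=J19: ✗
flight=J87: ✗
e190_sum = 33 + 148 + -15 + 60 = 226
—
[dist_km_avg: dist_km > 1990 AND aircraft IN ('B787', 'E190')]
flight=J61: ✗
flight=J46: ✗
flight=J35: ✓ → 148
flight=J45: ✗
flight=J48: ✗
flight=J29: ✓ → -15
flight=J11: ✓ → 60
flight=J19: ✗
flight=J87: ✗
dist_km_avg = (148 + -15 + 60) / 3 = 64.3333333333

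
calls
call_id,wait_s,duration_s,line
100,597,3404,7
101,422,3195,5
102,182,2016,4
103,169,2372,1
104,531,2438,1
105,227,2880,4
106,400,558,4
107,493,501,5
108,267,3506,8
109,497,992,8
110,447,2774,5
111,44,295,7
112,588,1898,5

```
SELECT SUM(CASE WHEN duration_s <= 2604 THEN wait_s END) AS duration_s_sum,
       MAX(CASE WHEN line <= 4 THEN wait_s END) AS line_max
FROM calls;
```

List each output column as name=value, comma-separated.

duration_s_sum=2904, line_max=531

[duration_s_sum: duration_s <= 2604]
call_id=100: ✗
call_id=101: ✗
call_id=102: ✓ → 182
call_id=103: ✓ → 169
call_id=104: ✓ → 531
call_id=105: ✗
call_id=106: ✓ → 400
call_id=107: ✓ → 493
call_id=108: ✗
call_id=109: ✓ → 497
call_id=110: ✗
call_id=111: ✓ → 44
call_id=112: ✓ → 588
duration_s_sum = 182 + 169 + 531 + 400 + 493 + 497 + 44 + 588 = 2904
—
[line_max: line <= 4]
call_id=100: ✗
call_id=101: ✗
call_id=102: ✓ → 182
call_id=103: ✓ → 169
call_id=104: ✓ → 531
call_id=105: ✓ → 227
call_id=106: ✓ → 400
call_id=107: ✗
call_id=108: ✗
call_id=109: ✗
call_id=110: ✗
call_id=111: ✗
call_id=112: ✗
line_max = MAX(182, 169, 531, 227, 400) = 531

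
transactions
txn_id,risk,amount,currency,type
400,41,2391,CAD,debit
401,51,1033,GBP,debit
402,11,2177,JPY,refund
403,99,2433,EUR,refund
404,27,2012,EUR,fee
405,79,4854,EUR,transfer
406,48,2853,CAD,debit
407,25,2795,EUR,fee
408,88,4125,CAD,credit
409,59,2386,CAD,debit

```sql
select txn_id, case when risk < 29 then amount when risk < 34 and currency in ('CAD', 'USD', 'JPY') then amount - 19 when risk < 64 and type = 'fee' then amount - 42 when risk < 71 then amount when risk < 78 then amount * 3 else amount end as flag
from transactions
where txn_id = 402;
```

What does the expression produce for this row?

2177

txn_id = 402: risk=11, amount=2177, currency=JPY, type=refund.
risk < 29 → true → 2177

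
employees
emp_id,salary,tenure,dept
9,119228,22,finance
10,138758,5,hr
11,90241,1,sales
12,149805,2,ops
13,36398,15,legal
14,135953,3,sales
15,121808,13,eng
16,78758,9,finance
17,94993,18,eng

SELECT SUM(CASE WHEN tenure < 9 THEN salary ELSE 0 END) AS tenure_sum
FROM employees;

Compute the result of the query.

emp_id=9: ✗
emp_id=10: ✓ → 138758
emp_id=11: ✓ → 90241
emp_id=12: ✓ → 149805
emp_id=13: ✗
emp_id=14: ✓ → 135953
emp_id=15: ✗
emp_id=16: ✗
emp_id=17: ✗
tenure_sum = 138758 + 90241 + 149805 + 135953 = 514757

514757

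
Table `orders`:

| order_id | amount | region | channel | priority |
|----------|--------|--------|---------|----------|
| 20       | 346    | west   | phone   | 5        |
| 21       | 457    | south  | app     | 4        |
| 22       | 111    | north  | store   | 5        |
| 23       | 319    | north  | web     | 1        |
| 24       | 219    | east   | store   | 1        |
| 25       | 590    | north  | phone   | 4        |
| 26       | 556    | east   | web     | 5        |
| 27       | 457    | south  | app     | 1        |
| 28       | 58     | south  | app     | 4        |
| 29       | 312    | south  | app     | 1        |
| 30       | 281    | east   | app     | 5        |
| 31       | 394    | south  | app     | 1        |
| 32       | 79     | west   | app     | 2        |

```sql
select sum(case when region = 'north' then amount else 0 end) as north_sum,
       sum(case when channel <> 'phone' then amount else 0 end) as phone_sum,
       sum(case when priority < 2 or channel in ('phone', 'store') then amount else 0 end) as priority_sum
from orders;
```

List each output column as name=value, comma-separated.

north_sum=1020, phone_sum=3243, priority_sum=2748

[north_sum: region = 'north']
order_id=20: ✗
order_id=21: ✗
order_id=22: ✓ → 111
order_id=23: ✓ → 319
order_id=24: ✗
order_id=25: ✓ → 590
order_id=26: ✗
order_id=27: ✗
order_id=28: ✗
order_id=29: ✗
order_id=30: ✗
order_id=31: ✗
order_id=32: ✗
north_sum = 111 + 319 + 590 = 1020
—
[phone_sum: channel <> 'phone']
order_id=20: ✗
order_id=21: ✓ → 457
order_id=22: ✓ → 111
order_id=23: ✓ → 319
order_id=24: ✓ → 219
order_id=25: ✗
order_id=26: ✓ → 556
order_id=27: ✓ → 457
order_id=28: ✓ → 58
order_id=29: ✓ → 312
order_id=30: ✓ → 281
order_id=31: ✓ → 394
order_id=32: ✓ → 79
phone_sum = 457 + 111 + 319 + 219 + 556 + 457 + 58 + 312 + 281 + 394 + 79 = 3243
—
[priority_sum: priority < 2 or channel in ('phone', 'store')]
order_id=20: ✓ → 346
order_id=21: ✗
order_id=22: ✓ → 111
order_id=23: ✓ → 319
order_id=24: ✓ → 219
order_id=25: ✓ → 590
order_id=26: ✗
order_id=27: ✓ → 457
order_id=28: ✗
order_id=29: ✓ → 312
order_id=30: ✗
order_id=31: ✓ → 394
order_id=32: ✗
priority_sum = 346 + 111 + 319 + 219 + 590 + 457 + 312 + 394 = 2748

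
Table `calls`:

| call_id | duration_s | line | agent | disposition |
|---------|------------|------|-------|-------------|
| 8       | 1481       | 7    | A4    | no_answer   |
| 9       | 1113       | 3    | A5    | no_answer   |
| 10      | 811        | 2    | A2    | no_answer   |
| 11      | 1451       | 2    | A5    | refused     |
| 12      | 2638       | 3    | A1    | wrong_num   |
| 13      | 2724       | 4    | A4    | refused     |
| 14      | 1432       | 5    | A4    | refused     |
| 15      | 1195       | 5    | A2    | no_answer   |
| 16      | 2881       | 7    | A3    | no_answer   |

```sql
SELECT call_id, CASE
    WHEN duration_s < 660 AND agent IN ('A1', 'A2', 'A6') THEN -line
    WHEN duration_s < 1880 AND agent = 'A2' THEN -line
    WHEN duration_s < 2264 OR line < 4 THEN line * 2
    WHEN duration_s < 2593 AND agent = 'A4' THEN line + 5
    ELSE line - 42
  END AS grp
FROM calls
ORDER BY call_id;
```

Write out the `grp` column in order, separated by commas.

14, 6, -2, 4, 6, -38, 10, -5, -35

call_id=8: duration_s < 2264 OR line < 4 → 14
call_id=9: duration_s < 2264 OR line < 4 → 6
call_id=10: duration_s < 1880 AND agent = 'A2' → -2
call_id=11: duration_s < 2264 OR line < 4 → 4
call_id=12: duration_s < 2264 OR line < 4 → 6
call_id=13: ELSE → -38
call_id=14: duration_s < 2264 OR line < 4 → 10
call_id=15: duration_s < 1880 AND agent = 'A2' → -5
call_id=16: ELSE → -35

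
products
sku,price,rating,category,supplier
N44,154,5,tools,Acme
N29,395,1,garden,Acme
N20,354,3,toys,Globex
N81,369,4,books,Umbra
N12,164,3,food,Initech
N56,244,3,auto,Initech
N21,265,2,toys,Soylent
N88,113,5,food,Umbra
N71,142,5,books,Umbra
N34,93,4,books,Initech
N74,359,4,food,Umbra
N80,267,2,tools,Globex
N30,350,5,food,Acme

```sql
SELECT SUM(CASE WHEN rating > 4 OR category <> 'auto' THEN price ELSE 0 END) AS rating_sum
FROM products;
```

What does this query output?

sku=N44: ✓ → 154
sku=N29: ✓ → 395
sku=N20: ✓ → 354
sku=N81: ✓ → 369
sku=N12: ✓ → 164
sku=N56: ✗
sku=N21: ✓ → 265
sku=N88: ✓ → 113
sku=N71: ✓ → 142
sku=N34: ✓ → 93
sku=N74: ✓ → 359
sku=N80: ✓ → 267
sku=N30: ✓ → 350
rating_sum = 154 + 395 + 354 + 369 + 164 + 265 + 113 + 142 + 93 + 359 + 267 + 350 = 3025

3025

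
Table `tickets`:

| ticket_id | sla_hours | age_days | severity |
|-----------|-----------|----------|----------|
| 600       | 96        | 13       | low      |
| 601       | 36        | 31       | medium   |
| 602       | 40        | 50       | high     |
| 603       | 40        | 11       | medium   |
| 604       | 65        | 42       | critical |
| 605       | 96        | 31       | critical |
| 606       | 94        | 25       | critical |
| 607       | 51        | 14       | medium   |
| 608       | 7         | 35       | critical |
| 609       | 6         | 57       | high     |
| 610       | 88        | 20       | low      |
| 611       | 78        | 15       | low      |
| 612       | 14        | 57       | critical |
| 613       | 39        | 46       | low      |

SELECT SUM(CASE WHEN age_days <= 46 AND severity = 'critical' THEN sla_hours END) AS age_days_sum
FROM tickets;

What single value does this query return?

ticket_id=600: ✗
ticket_id=601: ✗
ticket_id=602: ✗
ticket_id=603: ✗
ticket_id=604: ✓ → 65
ticket_id=605: ✓ → 96
ticket_id=606: ✓ → 94
ticket_id=607: ✗
ticket_id=608: ✓ → 7
ticket_id=609: ✗
ticket_id=610: ✗
ticket_id=611: ✗
ticket_id=612: ✗
ticket_id=613: ✗
age_days_sum = 65 + 96 + 94 + 7 = 262

262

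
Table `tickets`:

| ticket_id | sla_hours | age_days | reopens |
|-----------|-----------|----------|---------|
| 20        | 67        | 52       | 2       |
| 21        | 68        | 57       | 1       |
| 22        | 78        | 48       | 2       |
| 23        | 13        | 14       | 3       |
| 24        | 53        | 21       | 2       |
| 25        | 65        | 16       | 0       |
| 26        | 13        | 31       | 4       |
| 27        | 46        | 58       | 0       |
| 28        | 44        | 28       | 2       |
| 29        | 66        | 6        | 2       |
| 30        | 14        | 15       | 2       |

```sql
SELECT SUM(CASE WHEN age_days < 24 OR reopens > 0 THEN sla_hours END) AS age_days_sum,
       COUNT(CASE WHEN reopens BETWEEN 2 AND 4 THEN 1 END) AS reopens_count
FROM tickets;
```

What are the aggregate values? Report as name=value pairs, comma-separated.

[age_days_sum: age_days < 24 OR reopens > 0]
ticket_id=20: ✓ → 67
ticket_id=21: ✓ → 68
ticket_id=22: ✓ → 78
ticket_id=23: ✓ → 13
ticket_id=24: ✓ → 53
ticket_id=25: ✓ → 65
ticket_id=26: ✓ → 13
ticket_id=27: ✗
ticket_id=28: ✓ → 44
ticket_id=29: ✓ → 66
ticket_id=30: ✓ → 14
age_days_sum = 67 + 68 + 78 + 13 + 53 + 65 + 13 + 44 + 66 + 14 = 481
—
[reopens_count: reopens BETWEEN 2 AND 4]
ticket_id=20: ✓ → 1
ticket_id=21: ✗
ticket_id=22: ✓ → 1
ticket_id=23: ✓ → 1
ticket_id=24: ✓ → 1
ticket_id=25: ✗
ticket_id=26: ✓ → 1
ticket_id=27: ✗
ticket_id=28: ✓ → 1
ticket_id=29: ✓ → 1
ticket_id=30: ✓ → 1
reopens_count = COUNT(1, 1, 1, 1, 1, 1, 1, 1) = 8

age_days_sum=481, reopens_count=8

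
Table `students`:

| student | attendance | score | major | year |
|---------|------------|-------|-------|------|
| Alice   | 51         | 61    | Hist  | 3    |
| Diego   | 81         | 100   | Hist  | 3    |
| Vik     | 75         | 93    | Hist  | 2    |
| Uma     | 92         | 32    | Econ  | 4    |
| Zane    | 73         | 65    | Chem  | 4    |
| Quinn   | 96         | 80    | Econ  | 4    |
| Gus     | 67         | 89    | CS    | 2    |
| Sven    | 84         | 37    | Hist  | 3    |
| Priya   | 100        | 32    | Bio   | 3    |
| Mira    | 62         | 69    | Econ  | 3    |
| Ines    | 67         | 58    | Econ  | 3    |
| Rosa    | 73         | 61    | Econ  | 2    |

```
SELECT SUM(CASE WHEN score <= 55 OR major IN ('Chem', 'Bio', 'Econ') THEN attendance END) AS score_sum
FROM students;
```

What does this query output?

student=Alice: ✗
student=Diego: ✗
student=Vik: ✗
student=Uma: ✓ → 92
student=Zane: ✓ → 73
student=Quinn: ✓ → 96
student=Gus: ✗
student=Sven: ✓ → 84
student=Priya: ✓ → 100
student=Mira: ✓ → 62
student=Ines: ✓ → 67
student=Rosa: ✓ → 73
score_sum = 92 + 73 + 96 + 84 + 100 + 62 + 67 + 73 = 647

647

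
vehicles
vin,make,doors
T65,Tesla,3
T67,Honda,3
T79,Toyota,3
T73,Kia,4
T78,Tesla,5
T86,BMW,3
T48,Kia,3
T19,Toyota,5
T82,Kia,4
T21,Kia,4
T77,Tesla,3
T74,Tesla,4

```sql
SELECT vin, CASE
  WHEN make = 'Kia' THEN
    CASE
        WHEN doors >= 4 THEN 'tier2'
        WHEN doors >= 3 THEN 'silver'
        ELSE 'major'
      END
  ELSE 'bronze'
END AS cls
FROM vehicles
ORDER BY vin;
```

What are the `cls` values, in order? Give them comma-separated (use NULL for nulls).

vin=T19: make='Toyota' → outer ELSE → bronze
vin=T21: make='Kia' → inner[doors >= 4] → tier2
vin=T48: make='Kia' → inner[doors >= 3] → silver
vin=T65: make='Tesla' → outer ELSE → bronze
vin=T67: make='Honda' → outer ELSE → bronze
vin=T73: make='Kia' → inner[doors >= 4] → tier2
vin=T74: make='Tesla' → outer ELSE → bronze
vin=T77: make='Tesla' → outer ELSE → bronze
vin=T78: make='Tesla' → outer ELSE → bronze
vin=T79: make='Toyota' → outer ELSE → bronze
vin=T82: make='Kia' → inner[doors >= 4] → tier2
vin=T86: make='BMW' → outer ELSE → bronze

bronze, tier2, silver, bronze, bronze, tier2, bronze, bronze, bronze, bronze, tier2, bronze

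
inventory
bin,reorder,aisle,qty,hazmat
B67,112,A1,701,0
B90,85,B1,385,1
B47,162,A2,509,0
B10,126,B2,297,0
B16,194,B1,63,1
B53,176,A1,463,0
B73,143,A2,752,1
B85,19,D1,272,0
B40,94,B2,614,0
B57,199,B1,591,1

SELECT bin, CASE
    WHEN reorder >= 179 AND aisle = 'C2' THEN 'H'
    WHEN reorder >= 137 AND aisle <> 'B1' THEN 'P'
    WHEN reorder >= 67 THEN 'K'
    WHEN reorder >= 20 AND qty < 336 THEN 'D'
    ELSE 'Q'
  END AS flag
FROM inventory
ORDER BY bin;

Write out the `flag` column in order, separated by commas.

bin=B10: reorder >= 67 → K
bin=B16: reorder >= 67 → K
bin=B40: reorder >= 67 → K
bin=B47: reorder >= 137 AND aisle <> 'B1' → P
bin=B53: reorder >= 137 AND aisle <> 'B1' → P
bin=B57: reorder >= 67 → K
bin=B67: reorder >= 67 → K
bin=B73: reorder >= 137 AND aisle <> 'B1' → P
bin=B85: ELSE → Q
bin=B90: reorder >= 67 → K

K, K, K, P, P, K, K, P, Q, K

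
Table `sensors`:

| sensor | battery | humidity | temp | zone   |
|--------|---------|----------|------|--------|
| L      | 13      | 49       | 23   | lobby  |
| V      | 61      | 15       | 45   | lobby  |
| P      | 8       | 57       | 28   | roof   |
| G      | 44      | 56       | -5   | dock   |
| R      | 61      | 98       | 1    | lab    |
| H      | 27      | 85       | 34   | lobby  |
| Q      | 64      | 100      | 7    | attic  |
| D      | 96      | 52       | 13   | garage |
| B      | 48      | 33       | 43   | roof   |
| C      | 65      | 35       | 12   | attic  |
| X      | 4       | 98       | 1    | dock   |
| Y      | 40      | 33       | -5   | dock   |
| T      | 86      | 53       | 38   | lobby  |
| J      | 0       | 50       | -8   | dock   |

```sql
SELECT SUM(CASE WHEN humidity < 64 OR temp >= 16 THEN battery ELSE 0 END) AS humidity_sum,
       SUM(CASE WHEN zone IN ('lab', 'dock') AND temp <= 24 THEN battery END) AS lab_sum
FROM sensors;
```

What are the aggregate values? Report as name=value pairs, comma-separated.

humidity_sum=488, lab_sum=149

[humidity_sum: humidity < 64 OR temp >= 16]
sensor=L: ✓ → 13
sensor=V: ✓ → 61
sensor=P: ✓ → 8
sensor=G: ✓ → 44
sensor=R: ✗
sensor=H: ✓ → 27
sensor=Q: ✗
sensor=D: ✓ → 96
sensor=B: ✓ → 48
sensor=C: ✓ → 65
sensor=X: ✗
sensor=Y: ✓ → 40
sensor=T: ✓ → 86
sensor=J: ✓ → 0
humidity_sum = 13 + 61 + 8 + 44 + 27 + 96 + 48 + 65 + 40 + 86 = 488
—
[lab_sum: zone IN ('lab', 'dock') AND temp <= 24]
sensor=L: ✗
sensor=V: ✗
sensor=P: ✗
sensor=G: ✓ → 44
sensor=R: ✓ → 61
sensor=H: ✗
sensor=Q: ✗
sensor=D: ✗
sensor=B: ✗
sensor=C: ✗
sensor=X: ✓ → 4
sensor=Y: ✓ → 40
sensor=T: ✗
sensor=J: ✓ → 0
lab_sum = 44 + 61 + 4 + 40 = 149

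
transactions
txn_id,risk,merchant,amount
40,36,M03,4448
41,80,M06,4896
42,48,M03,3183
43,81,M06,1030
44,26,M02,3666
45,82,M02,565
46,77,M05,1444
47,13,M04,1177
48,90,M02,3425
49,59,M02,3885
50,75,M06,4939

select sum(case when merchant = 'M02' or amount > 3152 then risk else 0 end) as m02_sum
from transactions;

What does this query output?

txn_id=40: ✓ → 36
txn_id=41: ✓ → 80
txn_id=42: ✓ → 48
txn_id=43: ✗
txn_id=44: ✓ → 26
txn_id=45: ✓ → 82
txn_id=46: ✗
txn_id=47: ✗
txn_id=48: ✓ → 90
txn_id=49: ✓ → 59
txn_id=50: ✓ → 75
m02_sum = 36 + 80 + 48 + 26 + 82 + 90 + 59 + 75 = 496

496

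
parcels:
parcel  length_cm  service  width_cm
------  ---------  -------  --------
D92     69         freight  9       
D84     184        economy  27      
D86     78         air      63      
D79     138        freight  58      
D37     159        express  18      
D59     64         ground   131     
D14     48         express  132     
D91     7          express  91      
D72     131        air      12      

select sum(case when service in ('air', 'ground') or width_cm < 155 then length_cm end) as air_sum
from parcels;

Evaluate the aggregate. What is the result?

parcel=D92: ✓ → 69
parcel=D84: ✓ → 184
parcel=D86: ✓ → 78
parcel=D79: ✓ → 138
parcel=D37: ✓ → 159
parcel=D59: ✓ → 64
parcel=D14: ✓ → 48
parcel=D91: ✓ → 7
parcel=D72: ✓ → 131
air_sum = 69 + 184 + 78 + 138 + 159 + 64 + 48 + 7 + 131 = 878

878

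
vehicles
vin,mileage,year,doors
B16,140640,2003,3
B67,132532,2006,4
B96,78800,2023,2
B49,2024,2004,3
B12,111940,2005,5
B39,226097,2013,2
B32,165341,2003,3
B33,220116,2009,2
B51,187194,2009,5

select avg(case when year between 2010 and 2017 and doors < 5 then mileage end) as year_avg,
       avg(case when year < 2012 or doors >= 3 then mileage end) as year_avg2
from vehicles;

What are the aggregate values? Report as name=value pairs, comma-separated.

[year_avg: year between 2010 and 2017 and doors < 5]
vin=B16: ✗
vin=B67: ✗
vin=B96: ✗
vin=B49: ✗
vin=B12: ✗
vin=B39: ✓ → 226097
vin=B32: ✗
vin=B33: ✗
vin=B51: ✗
year_avg = 226097
—
[year_avg2: year < 2012 or doors >= 3]
vin=B16: ✓ → 140640
vin=B67: ✓ → 132532
vin=B96: ✗
vin=B49: ✓ → 2024
vin=B12: ✓ → 111940
vin=B39: ✗
vin=B32: ✓ → 165341
vin=B33: ✓ → 220116
vin=B51: ✓ → 187194
year_avg2 = (140640 + 132532 + 2024 + 111940 + 165341 + 220116 + 187194) / 7 = 137112.4285714286

year_avg=226097, year_avg2=137112.4285714286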